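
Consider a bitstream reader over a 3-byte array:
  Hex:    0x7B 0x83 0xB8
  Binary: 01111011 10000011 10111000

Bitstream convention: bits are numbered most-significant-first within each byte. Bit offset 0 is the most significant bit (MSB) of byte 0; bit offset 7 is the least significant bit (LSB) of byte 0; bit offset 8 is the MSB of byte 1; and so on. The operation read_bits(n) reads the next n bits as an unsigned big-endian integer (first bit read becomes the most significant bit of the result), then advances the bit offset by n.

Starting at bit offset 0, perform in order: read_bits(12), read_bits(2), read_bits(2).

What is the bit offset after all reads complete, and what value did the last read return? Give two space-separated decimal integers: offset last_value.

Read 1: bits[0:12] width=12 -> value=1976 (bin 011110111000); offset now 12 = byte 1 bit 4; 12 bits remain
Read 2: bits[12:14] width=2 -> value=0 (bin 00); offset now 14 = byte 1 bit 6; 10 bits remain
Read 3: bits[14:16] width=2 -> value=3 (bin 11); offset now 16 = byte 2 bit 0; 8 bits remain

Answer: 16 3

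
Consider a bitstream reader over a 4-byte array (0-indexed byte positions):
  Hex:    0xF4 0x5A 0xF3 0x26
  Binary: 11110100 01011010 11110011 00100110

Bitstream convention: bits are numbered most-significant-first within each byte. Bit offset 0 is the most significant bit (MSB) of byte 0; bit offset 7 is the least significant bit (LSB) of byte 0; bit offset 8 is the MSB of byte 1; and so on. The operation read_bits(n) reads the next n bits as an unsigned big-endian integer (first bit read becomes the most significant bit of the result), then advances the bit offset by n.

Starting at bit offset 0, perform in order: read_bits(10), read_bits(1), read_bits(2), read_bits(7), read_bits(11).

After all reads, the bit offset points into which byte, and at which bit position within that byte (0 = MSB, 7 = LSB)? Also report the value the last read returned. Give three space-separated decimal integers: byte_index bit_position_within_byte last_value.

Read 1: bits[0:10] width=10 -> value=977 (bin 1111010001); offset now 10 = byte 1 bit 2; 22 bits remain
Read 2: bits[10:11] width=1 -> value=0 (bin 0); offset now 11 = byte 1 bit 3; 21 bits remain
Read 3: bits[11:13] width=2 -> value=3 (bin 11); offset now 13 = byte 1 bit 5; 19 bits remain
Read 4: bits[13:20] width=7 -> value=47 (bin 0101111); offset now 20 = byte 2 bit 4; 12 bits remain
Read 5: bits[20:31] width=11 -> value=403 (bin 00110010011); offset now 31 = byte 3 bit 7; 1 bits remain

Answer: 3 7 403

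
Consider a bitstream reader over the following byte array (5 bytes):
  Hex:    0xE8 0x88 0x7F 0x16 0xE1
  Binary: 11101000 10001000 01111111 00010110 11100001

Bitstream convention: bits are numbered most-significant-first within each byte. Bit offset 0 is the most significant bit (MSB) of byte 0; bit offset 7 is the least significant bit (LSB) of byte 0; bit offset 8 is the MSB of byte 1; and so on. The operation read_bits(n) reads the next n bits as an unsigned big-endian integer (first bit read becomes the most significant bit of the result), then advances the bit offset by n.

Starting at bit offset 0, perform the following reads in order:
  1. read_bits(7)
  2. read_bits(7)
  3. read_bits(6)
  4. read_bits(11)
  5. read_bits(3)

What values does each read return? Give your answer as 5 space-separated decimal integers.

Answer: 116 34 7 1931 3

Derivation:
Read 1: bits[0:7] width=7 -> value=116 (bin 1110100); offset now 7 = byte 0 bit 7; 33 bits remain
Read 2: bits[7:14] width=7 -> value=34 (bin 0100010); offset now 14 = byte 1 bit 6; 26 bits remain
Read 3: bits[14:20] width=6 -> value=7 (bin 000111); offset now 20 = byte 2 bit 4; 20 bits remain
Read 4: bits[20:31] width=11 -> value=1931 (bin 11110001011); offset now 31 = byte 3 bit 7; 9 bits remain
Read 5: bits[31:34] width=3 -> value=3 (bin 011); offset now 34 = byte 4 bit 2; 6 bits remain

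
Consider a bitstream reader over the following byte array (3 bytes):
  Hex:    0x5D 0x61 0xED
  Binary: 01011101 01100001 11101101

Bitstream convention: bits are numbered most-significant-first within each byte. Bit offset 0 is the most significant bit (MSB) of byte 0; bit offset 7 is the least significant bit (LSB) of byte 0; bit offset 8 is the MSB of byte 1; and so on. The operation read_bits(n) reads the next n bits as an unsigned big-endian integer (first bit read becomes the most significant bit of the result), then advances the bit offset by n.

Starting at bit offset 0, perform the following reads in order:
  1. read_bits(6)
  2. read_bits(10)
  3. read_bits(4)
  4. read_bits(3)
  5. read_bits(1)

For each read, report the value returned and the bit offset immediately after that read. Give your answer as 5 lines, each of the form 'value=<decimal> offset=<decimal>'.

Read 1: bits[0:6] width=6 -> value=23 (bin 010111); offset now 6 = byte 0 bit 6; 18 bits remain
Read 2: bits[6:16] width=10 -> value=353 (bin 0101100001); offset now 16 = byte 2 bit 0; 8 bits remain
Read 3: bits[16:20] width=4 -> value=14 (bin 1110); offset now 20 = byte 2 bit 4; 4 bits remain
Read 4: bits[20:23] width=3 -> value=6 (bin 110); offset now 23 = byte 2 bit 7; 1 bits remain
Read 5: bits[23:24] width=1 -> value=1 (bin 1); offset now 24 = byte 3 bit 0; 0 bits remain

Answer: value=23 offset=6
value=353 offset=16
value=14 offset=20
value=6 offset=23
value=1 offset=24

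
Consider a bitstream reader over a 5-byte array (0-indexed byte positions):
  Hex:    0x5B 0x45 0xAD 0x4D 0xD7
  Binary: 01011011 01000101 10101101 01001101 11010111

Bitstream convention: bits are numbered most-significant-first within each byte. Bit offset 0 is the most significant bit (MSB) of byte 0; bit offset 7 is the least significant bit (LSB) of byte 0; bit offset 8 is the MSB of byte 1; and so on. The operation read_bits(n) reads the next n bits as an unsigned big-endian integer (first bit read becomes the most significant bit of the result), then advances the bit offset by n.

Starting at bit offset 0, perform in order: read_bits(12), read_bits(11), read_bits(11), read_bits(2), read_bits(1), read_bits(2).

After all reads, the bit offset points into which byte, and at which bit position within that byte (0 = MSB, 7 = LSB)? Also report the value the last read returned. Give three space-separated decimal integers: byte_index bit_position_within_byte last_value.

Read 1: bits[0:12] width=12 -> value=1460 (bin 010110110100); offset now 12 = byte 1 bit 4; 28 bits remain
Read 2: bits[12:23] width=11 -> value=726 (bin 01011010110); offset now 23 = byte 2 bit 7; 17 bits remain
Read 3: bits[23:34] width=11 -> value=1335 (bin 10100110111); offset now 34 = byte 4 bit 2; 6 bits remain
Read 4: bits[34:36] width=2 -> value=1 (bin 01); offset now 36 = byte 4 bit 4; 4 bits remain
Read 5: bits[36:37] width=1 -> value=0 (bin 0); offset now 37 = byte 4 bit 5; 3 bits remain
Read 6: bits[37:39] width=2 -> value=3 (bin 11); offset now 39 = byte 4 bit 7; 1 bits remain

Answer: 4 7 3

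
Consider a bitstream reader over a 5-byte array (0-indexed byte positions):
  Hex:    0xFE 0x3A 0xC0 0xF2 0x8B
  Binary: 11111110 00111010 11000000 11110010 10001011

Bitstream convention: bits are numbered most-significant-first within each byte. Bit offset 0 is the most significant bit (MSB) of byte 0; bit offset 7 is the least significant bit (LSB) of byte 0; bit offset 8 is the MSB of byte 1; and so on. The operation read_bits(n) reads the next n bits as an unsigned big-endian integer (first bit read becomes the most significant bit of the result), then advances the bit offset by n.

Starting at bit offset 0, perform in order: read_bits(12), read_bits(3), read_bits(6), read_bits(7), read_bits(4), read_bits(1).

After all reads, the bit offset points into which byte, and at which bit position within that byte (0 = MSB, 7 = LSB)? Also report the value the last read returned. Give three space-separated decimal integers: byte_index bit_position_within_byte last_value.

Read 1: bits[0:12] width=12 -> value=4067 (bin 111111100011); offset now 12 = byte 1 bit 4; 28 bits remain
Read 2: bits[12:15] width=3 -> value=5 (bin 101); offset now 15 = byte 1 bit 7; 25 bits remain
Read 3: bits[15:21] width=6 -> value=24 (bin 011000); offset now 21 = byte 2 bit 5; 19 bits remain
Read 4: bits[21:28] width=7 -> value=15 (bin 0001111); offset now 28 = byte 3 bit 4; 12 bits remain
Read 5: bits[28:32] width=4 -> value=2 (bin 0010); offset now 32 = byte 4 bit 0; 8 bits remain
Read 6: bits[32:33] width=1 -> value=1 (bin 1); offset now 33 = byte 4 bit 1; 7 bits remain

Answer: 4 1 1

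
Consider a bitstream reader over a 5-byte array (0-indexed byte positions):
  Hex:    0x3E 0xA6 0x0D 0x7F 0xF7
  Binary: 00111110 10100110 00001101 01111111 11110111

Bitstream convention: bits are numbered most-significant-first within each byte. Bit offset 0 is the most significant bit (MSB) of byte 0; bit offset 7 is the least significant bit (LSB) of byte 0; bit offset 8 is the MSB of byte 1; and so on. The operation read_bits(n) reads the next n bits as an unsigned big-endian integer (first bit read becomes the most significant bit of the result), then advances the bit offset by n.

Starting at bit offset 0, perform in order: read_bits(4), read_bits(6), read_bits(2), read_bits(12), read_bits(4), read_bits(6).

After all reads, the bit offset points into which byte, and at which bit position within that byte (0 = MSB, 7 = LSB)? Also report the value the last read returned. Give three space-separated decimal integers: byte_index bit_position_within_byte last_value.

Answer: 4 2 63

Derivation:
Read 1: bits[0:4] width=4 -> value=3 (bin 0011); offset now 4 = byte 0 bit 4; 36 bits remain
Read 2: bits[4:10] width=6 -> value=58 (bin 111010); offset now 10 = byte 1 bit 2; 30 bits remain
Read 3: bits[10:12] width=2 -> value=2 (bin 10); offset now 12 = byte 1 bit 4; 28 bits remain
Read 4: bits[12:24] width=12 -> value=1549 (bin 011000001101); offset now 24 = byte 3 bit 0; 16 bits remain
Read 5: bits[24:28] width=4 -> value=7 (bin 0111); offset now 28 = byte 3 bit 4; 12 bits remain
Read 6: bits[28:34] width=6 -> value=63 (bin 111111); offset now 34 = byte 4 bit 2; 6 bits remain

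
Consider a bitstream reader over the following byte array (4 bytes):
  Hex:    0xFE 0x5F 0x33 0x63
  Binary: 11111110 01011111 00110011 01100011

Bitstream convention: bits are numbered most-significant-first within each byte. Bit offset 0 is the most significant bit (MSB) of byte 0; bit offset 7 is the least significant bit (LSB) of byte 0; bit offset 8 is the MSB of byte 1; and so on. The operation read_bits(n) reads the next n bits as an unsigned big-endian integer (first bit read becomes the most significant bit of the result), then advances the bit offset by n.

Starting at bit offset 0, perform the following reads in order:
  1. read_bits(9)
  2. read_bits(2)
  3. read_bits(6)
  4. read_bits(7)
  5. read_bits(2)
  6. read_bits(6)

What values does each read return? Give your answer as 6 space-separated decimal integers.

Answer: 508 2 62 51 1 35

Derivation:
Read 1: bits[0:9] width=9 -> value=508 (bin 111111100); offset now 9 = byte 1 bit 1; 23 bits remain
Read 2: bits[9:11] width=2 -> value=2 (bin 10); offset now 11 = byte 1 bit 3; 21 bits remain
Read 3: bits[11:17] width=6 -> value=62 (bin 111110); offset now 17 = byte 2 bit 1; 15 bits remain
Read 4: bits[17:24] width=7 -> value=51 (bin 0110011); offset now 24 = byte 3 bit 0; 8 bits remain
Read 5: bits[24:26] width=2 -> value=1 (bin 01); offset now 26 = byte 3 bit 2; 6 bits remain
Read 6: bits[26:32] width=6 -> value=35 (bin 100011); offset now 32 = byte 4 bit 0; 0 bits remain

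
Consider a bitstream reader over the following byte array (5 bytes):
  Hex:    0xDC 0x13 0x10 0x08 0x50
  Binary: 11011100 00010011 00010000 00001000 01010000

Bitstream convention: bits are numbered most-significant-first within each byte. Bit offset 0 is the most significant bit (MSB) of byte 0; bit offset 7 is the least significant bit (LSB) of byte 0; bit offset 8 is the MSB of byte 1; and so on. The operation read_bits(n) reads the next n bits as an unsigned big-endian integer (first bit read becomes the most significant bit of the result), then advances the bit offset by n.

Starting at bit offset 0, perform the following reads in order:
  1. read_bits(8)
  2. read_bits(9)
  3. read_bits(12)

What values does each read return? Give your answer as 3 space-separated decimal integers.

Answer: 220 38 513

Derivation:
Read 1: bits[0:8] width=8 -> value=220 (bin 11011100); offset now 8 = byte 1 bit 0; 32 bits remain
Read 2: bits[8:17] width=9 -> value=38 (bin 000100110); offset now 17 = byte 2 bit 1; 23 bits remain
Read 3: bits[17:29] width=12 -> value=513 (bin 001000000001); offset now 29 = byte 3 bit 5; 11 bits remain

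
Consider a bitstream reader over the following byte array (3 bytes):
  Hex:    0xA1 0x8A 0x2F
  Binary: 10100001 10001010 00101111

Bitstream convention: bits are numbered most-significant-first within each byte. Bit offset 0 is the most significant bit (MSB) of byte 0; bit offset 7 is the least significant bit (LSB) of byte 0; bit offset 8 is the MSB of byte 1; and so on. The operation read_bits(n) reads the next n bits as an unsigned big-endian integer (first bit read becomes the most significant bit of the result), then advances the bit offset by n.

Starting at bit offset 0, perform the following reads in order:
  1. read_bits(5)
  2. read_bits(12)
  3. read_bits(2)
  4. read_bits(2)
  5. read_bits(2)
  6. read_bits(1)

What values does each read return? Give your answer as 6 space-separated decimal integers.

Answer: 20 788 1 1 3 1

Derivation:
Read 1: bits[0:5] width=5 -> value=20 (bin 10100); offset now 5 = byte 0 bit 5; 19 bits remain
Read 2: bits[5:17] width=12 -> value=788 (bin 001100010100); offset now 17 = byte 2 bit 1; 7 bits remain
Read 3: bits[17:19] width=2 -> value=1 (bin 01); offset now 19 = byte 2 bit 3; 5 bits remain
Read 4: bits[19:21] width=2 -> value=1 (bin 01); offset now 21 = byte 2 bit 5; 3 bits remain
Read 5: bits[21:23] width=2 -> value=3 (bin 11); offset now 23 = byte 2 bit 7; 1 bits remain
Read 6: bits[23:24] width=1 -> value=1 (bin 1); offset now 24 = byte 3 bit 0; 0 bits remain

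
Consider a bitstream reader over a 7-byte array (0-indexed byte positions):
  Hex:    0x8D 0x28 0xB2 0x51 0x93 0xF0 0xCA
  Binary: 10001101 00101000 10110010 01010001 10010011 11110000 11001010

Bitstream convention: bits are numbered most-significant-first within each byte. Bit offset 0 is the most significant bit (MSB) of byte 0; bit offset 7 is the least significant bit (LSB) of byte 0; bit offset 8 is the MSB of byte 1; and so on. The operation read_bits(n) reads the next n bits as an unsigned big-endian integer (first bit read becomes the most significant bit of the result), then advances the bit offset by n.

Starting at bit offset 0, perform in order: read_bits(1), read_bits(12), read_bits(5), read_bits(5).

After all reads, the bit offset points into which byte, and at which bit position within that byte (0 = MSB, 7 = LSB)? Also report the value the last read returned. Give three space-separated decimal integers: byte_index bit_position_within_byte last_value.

Answer: 2 7 25

Derivation:
Read 1: bits[0:1] width=1 -> value=1 (bin 1); offset now 1 = byte 0 bit 1; 55 bits remain
Read 2: bits[1:13] width=12 -> value=421 (bin 000110100101); offset now 13 = byte 1 bit 5; 43 bits remain
Read 3: bits[13:18] width=5 -> value=2 (bin 00010); offset now 18 = byte 2 bit 2; 38 bits remain
Read 4: bits[18:23] width=5 -> value=25 (bin 11001); offset now 23 = byte 2 bit 7; 33 bits remain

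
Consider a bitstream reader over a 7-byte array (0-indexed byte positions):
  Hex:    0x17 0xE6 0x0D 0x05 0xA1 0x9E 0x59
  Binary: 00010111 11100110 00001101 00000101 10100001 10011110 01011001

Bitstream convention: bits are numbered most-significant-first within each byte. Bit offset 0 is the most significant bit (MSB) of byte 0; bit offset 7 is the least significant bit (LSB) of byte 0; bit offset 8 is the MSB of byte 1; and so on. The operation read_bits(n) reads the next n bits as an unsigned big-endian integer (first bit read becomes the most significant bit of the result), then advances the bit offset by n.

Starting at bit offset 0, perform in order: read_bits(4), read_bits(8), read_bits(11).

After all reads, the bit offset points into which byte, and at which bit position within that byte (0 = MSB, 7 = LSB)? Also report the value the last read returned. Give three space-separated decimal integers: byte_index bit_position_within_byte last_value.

Read 1: bits[0:4] width=4 -> value=1 (bin 0001); offset now 4 = byte 0 bit 4; 52 bits remain
Read 2: bits[4:12] width=8 -> value=126 (bin 01111110); offset now 12 = byte 1 bit 4; 44 bits remain
Read 3: bits[12:23] width=11 -> value=774 (bin 01100000110); offset now 23 = byte 2 bit 7; 33 bits remain

Answer: 2 7 774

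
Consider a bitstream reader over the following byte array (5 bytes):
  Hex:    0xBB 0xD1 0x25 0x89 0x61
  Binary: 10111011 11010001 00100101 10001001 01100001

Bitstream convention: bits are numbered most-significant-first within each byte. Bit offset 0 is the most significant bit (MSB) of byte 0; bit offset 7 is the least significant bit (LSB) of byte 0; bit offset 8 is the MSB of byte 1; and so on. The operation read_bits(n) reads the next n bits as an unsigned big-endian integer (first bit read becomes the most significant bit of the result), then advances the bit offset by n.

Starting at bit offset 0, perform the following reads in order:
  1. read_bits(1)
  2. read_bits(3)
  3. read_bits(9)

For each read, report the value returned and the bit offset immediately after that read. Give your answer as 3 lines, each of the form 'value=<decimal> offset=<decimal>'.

Read 1: bits[0:1] width=1 -> value=1 (bin 1); offset now 1 = byte 0 bit 1; 39 bits remain
Read 2: bits[1:4] width=3 -> value=3 (bin 011); offset now 4 = byte 0 bit 4; 36 bits remain
Read 3: bits[4:13] width=9 -> value=378 (bin 101111010); offset now 13 = byte 1 bit 5; 27 bits remain

Answer: value=1 offset=1
value=3 offset=4
value=378 offset=13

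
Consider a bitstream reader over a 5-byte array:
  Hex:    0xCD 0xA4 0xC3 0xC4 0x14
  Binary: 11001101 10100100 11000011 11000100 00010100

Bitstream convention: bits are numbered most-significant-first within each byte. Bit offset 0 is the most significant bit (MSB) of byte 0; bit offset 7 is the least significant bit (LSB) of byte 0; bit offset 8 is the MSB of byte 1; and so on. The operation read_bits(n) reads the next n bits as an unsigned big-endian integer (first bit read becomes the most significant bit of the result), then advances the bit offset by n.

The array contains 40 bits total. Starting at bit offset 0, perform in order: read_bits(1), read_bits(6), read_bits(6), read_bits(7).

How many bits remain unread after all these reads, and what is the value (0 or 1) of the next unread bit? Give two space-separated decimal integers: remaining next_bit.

Answer: 20 0

Derivation:
Read 1: bits[0:1] width=1 -> value=1 (bin 1); offset now 1 = byte 0 bit 1; 39 bits remain
Read 2: bits[1:7] width=6 -> value=38 (bin 100110); offset now 7 = byte 0 bit 7; 33 bits remain
Read 3: bits[7:13] width=6 -> value=52 (bin 110100); offset now 13 = byte 1 bit 5; 27 bits remain
Read 4: bits[13:20] width=7 -> value=76 (bin 1001100); offset now 20 = byte 2 bit 4; 20 bits remain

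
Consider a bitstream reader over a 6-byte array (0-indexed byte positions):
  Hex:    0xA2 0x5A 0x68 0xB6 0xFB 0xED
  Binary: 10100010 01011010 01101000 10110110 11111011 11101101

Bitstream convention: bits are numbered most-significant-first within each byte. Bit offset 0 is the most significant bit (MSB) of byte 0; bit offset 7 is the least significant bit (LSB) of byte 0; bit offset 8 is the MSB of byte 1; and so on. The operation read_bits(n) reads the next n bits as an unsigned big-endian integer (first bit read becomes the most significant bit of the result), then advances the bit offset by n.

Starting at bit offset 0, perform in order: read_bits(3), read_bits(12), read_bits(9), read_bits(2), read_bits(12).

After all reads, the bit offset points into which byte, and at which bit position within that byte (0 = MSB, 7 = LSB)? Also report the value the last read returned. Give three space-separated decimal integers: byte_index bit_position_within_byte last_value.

Read 1: bits[0:3] width=3 -> value=5 (bin 101); offset now 3 = byte 0 bit 3; 45 bits remain
Read 2: bits[3:15] width=12 -> value=301 (bin 000100101101); offset now 15 = byte 1 bit 7; 33 bits remain
Read 3: bits[15:24] width=9 -> value=104 (bin 001101000); offset now 24 = byte 3 bit 0; 24 bits remain
Read 4: bits[24:26] width=2 -> value=2 (bin 10); offset now 26 = byte 3 bit 2; 22 bits remain
Read 5: bits[26:38] width=12 -> value=3518 (bin 110110111110); offset now 38 = byte 4 bit 6; 10 bits remain

Answer: 4 6 3518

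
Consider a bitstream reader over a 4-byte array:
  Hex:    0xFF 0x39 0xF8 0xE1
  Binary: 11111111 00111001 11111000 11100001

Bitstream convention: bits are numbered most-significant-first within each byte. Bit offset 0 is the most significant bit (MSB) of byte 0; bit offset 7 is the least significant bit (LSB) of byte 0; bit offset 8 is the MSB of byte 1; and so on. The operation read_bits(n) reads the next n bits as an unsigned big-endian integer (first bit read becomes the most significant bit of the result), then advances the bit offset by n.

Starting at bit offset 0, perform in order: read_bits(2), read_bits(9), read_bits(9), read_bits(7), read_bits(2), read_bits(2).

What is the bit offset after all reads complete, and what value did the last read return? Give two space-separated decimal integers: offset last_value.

Answer: 31 0

Derivation:
Read 1: bits[0:2] width=2 -> value=3 (bin 11); offset now 2 = byte 0 bit 2; 30 bits remain
Read 2: bits[2:11] width=9 -> value=505 (bin 111111001); offset now 11 = byte 1 bit 3; 21 bits remain
Read 3: bits[11:20] width=9 -> value=415 (bin 110011111); offset now 20 = byte 2 bit 4; 12 bits remain
Read 4: bits[20:27] width=7 -> value=71 (bin 1000111); offset now 27 = byte 3 bit 3; 5 bits remain
Read 5: bits[27:29] width=2 -> value=0 (bin 00); offset now 29 = byte 3 bit 5; 3 bits remain
Read 6: bits[29:31] width=2 -> value=0 (bin 00); offset now 31 = byte 3 bit 7; 1 bits remain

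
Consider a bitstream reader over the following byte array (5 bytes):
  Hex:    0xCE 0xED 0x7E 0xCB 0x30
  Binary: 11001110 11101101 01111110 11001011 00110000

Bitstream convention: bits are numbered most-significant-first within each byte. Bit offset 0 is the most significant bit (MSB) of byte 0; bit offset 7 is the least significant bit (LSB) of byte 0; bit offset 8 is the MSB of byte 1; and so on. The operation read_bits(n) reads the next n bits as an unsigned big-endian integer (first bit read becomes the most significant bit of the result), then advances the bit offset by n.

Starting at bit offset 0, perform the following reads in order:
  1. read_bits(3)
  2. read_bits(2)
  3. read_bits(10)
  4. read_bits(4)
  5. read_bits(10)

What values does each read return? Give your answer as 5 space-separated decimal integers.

Answer: 6 1 886 11 985

Derivation:
Read 1: bits[0:3] width=3 -> value=6 (bin 110); offset now 3 = byte 0 bit 3; 37 bits remain
Read 2: bits[3:5] width=2 -> value=1 (bin 01); offset now 5 = byte 0 bit 5; 35 bits remain
Read 3: bits[5:15] width=10 -> value=886 (bin 1101110110); offset now 15 = byte 1 bit 7; 25 bits remain
Read 4: bits[15:19] width=4 -> value=11 (bin 1011); offset now 19 = byte 2 bit 3; 21 bits remain
Read 5: bits[19:29] width=10 -> value=985 (bin 1111011001); offset now 29 = byte 3 bit 5; 11 bits remain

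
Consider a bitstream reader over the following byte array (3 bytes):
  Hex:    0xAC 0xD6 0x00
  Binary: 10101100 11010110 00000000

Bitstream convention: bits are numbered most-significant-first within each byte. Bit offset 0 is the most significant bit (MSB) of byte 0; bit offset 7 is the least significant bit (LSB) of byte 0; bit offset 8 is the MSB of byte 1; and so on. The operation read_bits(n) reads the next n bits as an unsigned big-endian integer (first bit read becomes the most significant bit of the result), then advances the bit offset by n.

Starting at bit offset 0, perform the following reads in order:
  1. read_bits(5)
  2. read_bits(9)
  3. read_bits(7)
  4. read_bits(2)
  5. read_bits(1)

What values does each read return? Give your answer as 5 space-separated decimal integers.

Read 1: bits[0:5] width=5 -> value=21 (bin 10101); offset now 5 = byte 0 bit 5; 19 bits remain
Read 2: bits[5:14] width=9 -> value=309 (bin 100110101); offset now 14 = byte 1 bit 6; 10 bits remain
Read 3: bits[14:21] width=7 -> value=64 (bin 1000000); offset now 21 = byte 2 bit 5; 3 bits remain
Read 4: bits[21:23] width=2 -> value=0 (bin 00); offset now 23 = byte 2 bit 7; 1 bits remain
Read 5: bits[23:24] width=1 -> value=0 (bin 0); offset now 24 = byte 3 bit 0; 0 bits remain

Answer: 21 309 64 0 0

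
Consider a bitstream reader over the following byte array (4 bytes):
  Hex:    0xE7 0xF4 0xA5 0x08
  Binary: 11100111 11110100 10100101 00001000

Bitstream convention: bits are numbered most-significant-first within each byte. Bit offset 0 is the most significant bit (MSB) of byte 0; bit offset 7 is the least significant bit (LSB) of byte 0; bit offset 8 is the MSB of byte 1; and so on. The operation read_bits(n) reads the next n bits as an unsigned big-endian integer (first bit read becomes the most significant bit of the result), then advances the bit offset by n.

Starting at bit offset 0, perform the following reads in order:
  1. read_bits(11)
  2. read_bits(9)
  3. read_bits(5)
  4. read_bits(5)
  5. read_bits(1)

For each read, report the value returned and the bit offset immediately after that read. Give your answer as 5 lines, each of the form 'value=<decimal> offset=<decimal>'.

Answer: value=1855 offset=11
value=330 offset=20
value=10 offset=25
value=2 offset=30
value=0 offset=31

Derivation:
Read 1: bits[0:11] width=11 -> value=1855 (bin 11100111111); offset now 11 = byte 1 bit 3; 21 bits remain
Read 2: bits[11:20] width=9 -> value=330 (bin 101001010); offset now 20 = byte 2 bit 4; 12 bits remain
Read 3: bits[20:25] width=5 -> value=10 (bin 01010); offset now 25 = byte 3 bit 1; 7 bits remain
Read 4: bits[25:30] width=5 -> value=2 (bin 00010); offset now 30 = byte 3 bit 6; 2 bits remain
Read 5: bits[30:31] width=1 -> value=0 (bin 0); offset now 31 = byte 3 bit 7; 1 bits remain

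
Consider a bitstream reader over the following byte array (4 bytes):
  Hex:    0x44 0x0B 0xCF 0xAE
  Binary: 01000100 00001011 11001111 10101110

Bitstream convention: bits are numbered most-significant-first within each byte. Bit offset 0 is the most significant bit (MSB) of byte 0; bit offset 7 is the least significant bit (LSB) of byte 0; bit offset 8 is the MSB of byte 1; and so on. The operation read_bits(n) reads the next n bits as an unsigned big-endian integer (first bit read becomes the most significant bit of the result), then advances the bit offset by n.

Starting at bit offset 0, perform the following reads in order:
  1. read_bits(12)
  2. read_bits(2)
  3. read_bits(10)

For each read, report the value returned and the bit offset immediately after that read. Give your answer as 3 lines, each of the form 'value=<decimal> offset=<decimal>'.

Answer: value=1088 offset=12
value=2 offset=14
value=975 offset=24

Derivation:
Read 1: bits[0:12] width=12 -> value=1088 (bin 010001000000); offset now 12 = byte 1 bit 4; 20 bits remain
Read 2: bits[12:14] width=2 -> value=2 (bin 10); offset now 14 = byte 1 bit 6; 18 bits remain
Read 3: bits[14:24] width=10 -> value=975 (bin 1111001111); offset now 24 = byte 3 bit 0; 8 bits remain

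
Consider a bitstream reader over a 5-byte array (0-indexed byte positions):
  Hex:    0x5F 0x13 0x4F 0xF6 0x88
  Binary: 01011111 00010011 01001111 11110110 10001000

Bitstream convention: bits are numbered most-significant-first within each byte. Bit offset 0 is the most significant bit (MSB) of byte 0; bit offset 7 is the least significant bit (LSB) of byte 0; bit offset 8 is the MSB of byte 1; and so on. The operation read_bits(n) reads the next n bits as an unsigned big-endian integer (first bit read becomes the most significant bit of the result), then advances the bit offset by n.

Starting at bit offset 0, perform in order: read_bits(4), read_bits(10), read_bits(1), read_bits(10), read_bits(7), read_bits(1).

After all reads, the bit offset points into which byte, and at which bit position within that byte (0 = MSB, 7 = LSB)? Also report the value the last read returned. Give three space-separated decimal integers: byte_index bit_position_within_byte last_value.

Answer: 4 1 1

Derivation:
Read 1: bits[0:4] width=4 -> value=5 (bin 0101); offset now 4 = byte 0 bit 4; 36 bits remain
Read 2: bits[4:14] width=10 -> value=964 (bin 1111000100); offset now 14 = byte 1 bit 6; 26 bits remain
Read 3: bits[14:15] width=1 -> value=1 (bin 1); offset now 15 = byte 1 bit 7; 25 bits remain
Read 4: bits[15:25] width=10 -> value=671 (bin 1010011111); offset now 25 = byte 3 bit 1; 15 bits remain
Read 5: bits[25:32] width=7 -> value=118 (bin 1110110); offset now 32 = byte 4 bit 0; 8 bits remain
Read 6: bits[32:33] width=1 -> value=1 (bin 1); offset now 33 = byte 4 bit 1; 7 bits remain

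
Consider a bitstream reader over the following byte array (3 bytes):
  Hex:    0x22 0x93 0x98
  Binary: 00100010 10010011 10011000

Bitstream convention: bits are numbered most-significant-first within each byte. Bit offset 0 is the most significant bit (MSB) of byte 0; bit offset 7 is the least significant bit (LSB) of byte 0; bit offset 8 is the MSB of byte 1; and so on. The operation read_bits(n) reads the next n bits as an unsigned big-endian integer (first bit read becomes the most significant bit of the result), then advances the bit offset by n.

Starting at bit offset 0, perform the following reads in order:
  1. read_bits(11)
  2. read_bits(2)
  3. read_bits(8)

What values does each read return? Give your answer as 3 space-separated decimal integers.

Answer: 276 2 115

Derivation:
Read 1: bits[0:11] width=11 -> value=276 (bin 00100010100); offset now 11 = byte 1 bit 3; 13 bits remain
Read 2: bits[11:13] width=2 -> value=2 (bin 10); offset now 13 = byte 1 bit 5; 11 bits remain
Read 3: bits[13:21] width=8 -> value=115 (bin 01110011); offset now 21 = byte 2 bit 5; 3 bits remain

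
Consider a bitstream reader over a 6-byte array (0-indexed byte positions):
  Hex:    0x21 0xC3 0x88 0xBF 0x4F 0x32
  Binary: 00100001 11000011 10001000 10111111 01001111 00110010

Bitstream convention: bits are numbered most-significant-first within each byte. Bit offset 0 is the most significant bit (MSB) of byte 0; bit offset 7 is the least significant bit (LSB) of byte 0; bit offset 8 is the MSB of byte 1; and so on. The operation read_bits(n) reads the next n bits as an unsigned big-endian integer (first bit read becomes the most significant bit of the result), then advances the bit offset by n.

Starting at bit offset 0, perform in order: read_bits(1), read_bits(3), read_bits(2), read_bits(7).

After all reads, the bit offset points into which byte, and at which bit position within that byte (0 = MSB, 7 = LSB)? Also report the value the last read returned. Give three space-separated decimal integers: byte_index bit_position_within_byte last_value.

Read 1: bits[0:1] width=1 -> value=0 (bin 0); offset now 1 = byte 0 bit 1; 47 bits remain
Read 2: bits[1:4] width=3 -> value=2 (bin 010); offset now 4 = byte 0 bit 4; 44 bits remain
Read 3: bits[4:6] width=2 -> value=0 (bin 00); offset now 6 = byte 0 bit 6; 42 bits remain
Read 4: bits[6:13] width=7 -> value=56 (bin 0111000); offset now 13 = byte 1 bit 5; 35 bits remain

Answer: 1 5 56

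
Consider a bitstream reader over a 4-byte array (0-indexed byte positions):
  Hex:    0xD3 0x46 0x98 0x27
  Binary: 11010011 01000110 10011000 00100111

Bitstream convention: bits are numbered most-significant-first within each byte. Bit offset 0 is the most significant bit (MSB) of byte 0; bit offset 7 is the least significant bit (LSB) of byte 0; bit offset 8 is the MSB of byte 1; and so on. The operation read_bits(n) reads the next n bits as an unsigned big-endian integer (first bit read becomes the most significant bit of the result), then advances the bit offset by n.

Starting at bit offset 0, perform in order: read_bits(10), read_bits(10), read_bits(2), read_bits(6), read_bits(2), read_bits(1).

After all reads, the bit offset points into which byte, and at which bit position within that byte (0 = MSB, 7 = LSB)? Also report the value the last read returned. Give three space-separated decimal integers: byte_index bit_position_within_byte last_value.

Answer: 3 7 1

Derivation:
Read 1: bits[0:10] width=10 -> value=845 (bin 1101001101); offset now 10 = byte 1 bit 2; 22 bits remain
Read 2: bits[10:20] width=10 -> value=105 (bin 0001101001); offset now 20 = byte 2 bit 4; 12 bits remain
Read 3: bits[20:22] width=2 -> value=2 (bin 10); offset now 22 = byte 2 bit 6; 10 bits remain
Read 4: bits[22:28] width=6 -> value=2 (bin 000010); offset now 28 = byte 3 bit 4; 4 bits remain
Read 5: bits[28:30] width=2 -> value=1 (bin 01); offset now 30 = byte 3 bit 6; 2 bits remain
Read 6: bits[30:31] width=1 -> value=1 (bin 1); offset now 31 = byte 3 bit 7; 1 bits remain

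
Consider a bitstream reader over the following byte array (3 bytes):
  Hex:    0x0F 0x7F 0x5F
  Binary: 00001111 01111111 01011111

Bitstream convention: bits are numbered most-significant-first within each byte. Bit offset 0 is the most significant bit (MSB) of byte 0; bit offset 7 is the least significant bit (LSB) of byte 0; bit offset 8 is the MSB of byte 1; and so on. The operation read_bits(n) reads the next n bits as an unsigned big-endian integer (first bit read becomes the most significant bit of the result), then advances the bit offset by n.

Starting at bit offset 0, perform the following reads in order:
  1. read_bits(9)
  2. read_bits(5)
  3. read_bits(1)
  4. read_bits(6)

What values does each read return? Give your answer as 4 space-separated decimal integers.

Answer: 30 31 1 43

Derivation:
Read 1: bits[0:9] width=9 -> value=30 (bin 000011110); offset now 9 = byte 1 bit 1; 15 bits remain
Read 2: bits[9:14] width=5 -> value=31 (bin 11111); offset now 14 = byte 1 bit 6; 10 bits remain
Read 3: bits[14:15] width=1 -> value=1 (bin 1); offset now 15 = byte 1 bit 7; 9 bits remain
Read 4: bits[15:21] width=6 -> value=43 (bin 101011); offset now 21 = byte 2 bit 5; 3 bits remain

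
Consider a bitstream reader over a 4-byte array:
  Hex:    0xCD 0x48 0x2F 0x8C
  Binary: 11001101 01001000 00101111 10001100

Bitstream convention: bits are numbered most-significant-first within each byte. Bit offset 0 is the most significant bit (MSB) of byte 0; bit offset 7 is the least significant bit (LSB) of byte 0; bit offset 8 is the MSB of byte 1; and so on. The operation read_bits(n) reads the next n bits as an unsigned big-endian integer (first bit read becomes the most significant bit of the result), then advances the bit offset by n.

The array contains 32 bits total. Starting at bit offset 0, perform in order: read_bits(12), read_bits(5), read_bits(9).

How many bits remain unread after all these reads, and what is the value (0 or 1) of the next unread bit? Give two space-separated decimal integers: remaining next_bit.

Answer: 6 0

Derivation:
Read 1: bits[0:12] width=12 -> value=3284 (bin 110011010100); offset now 12 = byte 1 bit 4; 20 bits remain
Read 2: bits[12:17] width=5 -> value=16 (bin 10000); offset now 17 = byte 2 bit 1; 15 bits remain
Read 3: bits[17:26] width=9 -> value=190 (bin 010111110); offset now 26 = byte 3 bit 2; 6 bits remain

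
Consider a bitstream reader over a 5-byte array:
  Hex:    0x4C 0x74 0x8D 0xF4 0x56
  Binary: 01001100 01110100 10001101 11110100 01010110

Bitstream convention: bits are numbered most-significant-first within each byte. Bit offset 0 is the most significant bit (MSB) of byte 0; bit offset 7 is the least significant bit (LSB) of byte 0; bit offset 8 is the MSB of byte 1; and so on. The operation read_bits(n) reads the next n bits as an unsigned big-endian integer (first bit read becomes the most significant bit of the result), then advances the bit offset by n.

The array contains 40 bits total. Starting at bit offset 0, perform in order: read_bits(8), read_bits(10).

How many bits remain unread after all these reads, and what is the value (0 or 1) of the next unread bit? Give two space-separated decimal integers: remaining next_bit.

Answer: 22 0

Derivation:
Read 1: bits[0:8] width=8 -> value=76 (bin 01001100); offset now 8 = byte 1 bit 0; 32 bits remain
Read 2: bits[8:18] width=10 -> value=466 (bin 0111010010); offset now 18 = byte 2 bit 2; 22 bits remain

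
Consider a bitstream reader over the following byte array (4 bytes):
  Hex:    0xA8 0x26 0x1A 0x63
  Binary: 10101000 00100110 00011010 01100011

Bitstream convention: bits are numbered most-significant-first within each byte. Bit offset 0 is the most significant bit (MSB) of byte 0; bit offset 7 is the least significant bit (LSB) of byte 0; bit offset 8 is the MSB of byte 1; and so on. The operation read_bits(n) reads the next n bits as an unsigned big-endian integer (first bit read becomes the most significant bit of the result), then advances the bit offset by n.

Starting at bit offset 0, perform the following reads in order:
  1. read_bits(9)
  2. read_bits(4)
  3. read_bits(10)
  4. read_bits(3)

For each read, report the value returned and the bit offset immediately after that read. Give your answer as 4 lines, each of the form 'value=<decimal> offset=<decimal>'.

Answer: value=336 offset=9
value=4 offset=13
value=781 offset=23
value=1 offset=26

Derivation:
Read 1: bits[0:9] width=9 -> value=336 (bin 101010000); offset now 9 = byte 1 bit 1; 23 bits remain
Read 2: bits[9:13] width=4 -> value=4 (bin 0100); offset now 13 = byte 1 bit 5; 19 bits remain
Read 3: bits[13:23] width=10 -> value=781 (bin 1100001101); offset now 23 = byte 2 bit 7; 9 bits remain
Read 4: bits[23:26] width=3 -> value=1 (bin 001); offset now 26 = byte 3 bit 2; 6 bits remain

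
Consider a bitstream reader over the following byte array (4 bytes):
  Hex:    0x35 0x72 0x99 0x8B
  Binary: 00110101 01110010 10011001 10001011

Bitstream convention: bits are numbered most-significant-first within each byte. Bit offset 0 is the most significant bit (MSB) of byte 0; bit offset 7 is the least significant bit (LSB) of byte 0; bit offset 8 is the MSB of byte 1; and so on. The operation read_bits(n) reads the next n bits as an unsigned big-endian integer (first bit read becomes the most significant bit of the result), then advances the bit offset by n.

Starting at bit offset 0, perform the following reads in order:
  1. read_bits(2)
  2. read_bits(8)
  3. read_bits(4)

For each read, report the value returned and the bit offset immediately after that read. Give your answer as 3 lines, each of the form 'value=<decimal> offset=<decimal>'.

Read 1: bits[0:2] width=2 -> value=0 (bin 00); offset now 2 = byte 0 bit 2; 30 bits remain
Read 2: bits[2:10] width=8 -> value=213 (bin 11010101); offset now 10 = byte 1 bit 2; 22 bits remain
Read 3: bits[10:14] width=4 -> value=12 (bin 1100); offset now 14 = byte 1 bit 6; 18 bits remain

Answer: value=0 offset=2
value=213 offset=10
value=12 offset=14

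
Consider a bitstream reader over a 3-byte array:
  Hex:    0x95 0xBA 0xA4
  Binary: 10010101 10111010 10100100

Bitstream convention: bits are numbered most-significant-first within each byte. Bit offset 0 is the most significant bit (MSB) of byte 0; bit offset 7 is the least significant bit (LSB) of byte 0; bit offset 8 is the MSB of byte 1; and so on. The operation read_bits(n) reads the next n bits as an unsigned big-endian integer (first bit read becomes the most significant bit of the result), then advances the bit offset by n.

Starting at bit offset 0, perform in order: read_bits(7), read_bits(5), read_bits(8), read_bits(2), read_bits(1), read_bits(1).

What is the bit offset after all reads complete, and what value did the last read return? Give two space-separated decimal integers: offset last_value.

Answer: 24 0

Derivation:
Read 1: bits[0:7] width=7 -> value=74 (bin 1001010); offset now 7 = byte 0 bit 7; 17 bits remain
Read 2: bits[7:12] width=5 -> value=27 (bin 11011); offset now 12 = byte 1 bit 4; 12 bits remain
Read 3: bits[12:20] width=8 -> value=170 (bin 10101010); offset now 20 = byte 2 bit 4; 4 bits remain
Read 4: bits[20:22] width=2 -> value=1 (bin 01); offset now 22 = byte 2 bit 6; 2 bits remain
Read 5: bits[22:23] width=1 -> value=0 (bin 0); offset now 23 = byte 2 bit 7; 1 bits remain
Read 6: bits[23:24] width=1 -> value=0 (bin 0); offset now 24 = byte 3 bit 0; 0 bits remain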